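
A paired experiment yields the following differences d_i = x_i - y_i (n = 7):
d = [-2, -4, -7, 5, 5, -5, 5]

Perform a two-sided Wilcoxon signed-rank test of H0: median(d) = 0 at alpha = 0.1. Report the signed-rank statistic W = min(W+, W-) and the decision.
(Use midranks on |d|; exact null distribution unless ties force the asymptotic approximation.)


Step 1: Drop any zero differences (none here) and take |d_i|.
|d| = [2, 4, 7, 5, 5, 5, 5]
Step 2: Midrank |d_i| (ties get averaged ranks).
ranks: |2|->1, |4|->2, |7|->7, |5|->4.5, |5|->4.5, |5|->4.5, |5|->4.5
Step 3: Attach original signs; sum ranks with positive sign and with negative sign.
W+ = 4.5 + 4.5 + 4.5 = 13.5
W- = 1 + 2 + 7 + 4.5 = 14.5
(Check: W+ + W- = 28 should equal n(n+1)/2 = 28.)
Step 4: Test statistic W = min(W+, W-) = 13.5.
Step 5: Ties in |d|, so use the tie-corrected normal approximation.
        E[W] = n(n+1)/4 = 7*8/4 = 14.
        Tie groups: |d|=5 (t=4); sum(t^3 - t) = 60.
        Var[W] = n(n+1)(2n+1)/24 - sum(t^3-t)/48 = 840/24 - 60/48 = 33.75.
        z = (W - E[W]) / sqrt(Var[W]) = (13.5 - 14) / 5.8095 = -0.0861.
        Two-sided p = 2*Phi(z) = 0.931414.
Step 6: alpha = 0.1. fail to reject H0.

W+ = 13.5, W- = 14.5, W = min = 13.5, p = 0.931414, fail to reject H0.


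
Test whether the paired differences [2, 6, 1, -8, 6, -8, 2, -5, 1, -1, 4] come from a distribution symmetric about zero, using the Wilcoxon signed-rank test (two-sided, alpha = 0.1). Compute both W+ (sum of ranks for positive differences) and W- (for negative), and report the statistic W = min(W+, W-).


Step 1: Drop any zero differences (none here) and take |d_i|.
|d| = [2, 6, 1, 8, 6, 8, 2, 5, 1, 1, 4]
Step 2: Midrank |d_i| (ties get averaged ranks).
ranks: |2|->4.5, |6|->8.5, |1|->2, |8|->10.5, |6|->8.5, |8|->10.5, |2|->4.5, |5|->7, |1|->2, |1|->2, |4|->6
Step 3: Attach original signs; sum ranks with positive sign and with negative sign.
W+ = 4.5 + 8.5 + 2 + 8.5 + 4.5 + 2 + 6 = 36
W- = 10.5 + 10.5 + 7 + 2 = 30
(Check: W+ + W- = 66 should equal n(n+1)/2 = 66.)
Step 4: Test statistic W = min(W+, W-) = 30.
Step 5: Ties in |d|, so use the tie-corrected normal approximation.
        E[W] = n(n+1)/4 = 11*12/4 = 33.
        Tie groups: |d|=1 (t=3), |d|=2 (t=2), |d|=6 (t=2), |d|=8 (t=2); sum(t^3 - t) = 42.
        Var[W] = n(n+1)(2n+1)/24 - sum(t^3-t)/48 = 3036/24 - 42/48 = 125.625.
        z = (W - E[W]) / sqrt(Var[W]) = (30 - 33) / 11.2083 = -0.2677.
        Two-sided p = 2*Phi(z) = 0.788961.
Step 6: alpha = 0.1. fail to reject H0.

W+ = 36, W- = 30, W = min = 30, p = 0.788961, fail to reject H0.


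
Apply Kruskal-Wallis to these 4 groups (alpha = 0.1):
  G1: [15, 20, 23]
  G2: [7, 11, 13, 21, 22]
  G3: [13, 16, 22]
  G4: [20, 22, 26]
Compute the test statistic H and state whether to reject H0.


Step 1: Combine all N = 14 observations and assign midranks.
sorted (value, group, rank): (7,G2,1), (11,G2,2), (13,G2,3.5), (13,G3,3.5), (15,G1,5), (16,G3,6), (20,G1,7.5), (20,G4,7.5), (21,G2,9), (22,G2,11), (22,G3,11), (22,G4,11), (23,G1,13), (26,G4,14)
Step 2: Sum ranks within each group.
R_1 = 25.5 (n_1 = 3)
R_2 = 26.5 (n_2 = 5)
R_3 = 20.5 (n_3 = 3)
R_4 = 32.5 (n_4 = 3)
Step 3: H = 12/(N(N+1)) * sum(R_i^2/n_i) - 3(N+1)
     = 12/(14*15) * (25.5^2/3 + 26.5^2/5 + 20.5^2/3 + 32.5^2/3) - 3*15
     = 0.057143 * 849.367 - 45
     = 3.535238.
Step 4: Ties present; correction factor C = 1 - 36/(14^3 - 14) = 0.986813. Corrected H = 3.535238 / 0.986813 = 3.582480.
Step 5: Under H0, H ~ chi^2(3); p-value = 0.310221.
Step 6: alpha = 0.1. fail to reject H0.

H = 3.5825, df = 3, p = 0.310221, fail to reject H0.


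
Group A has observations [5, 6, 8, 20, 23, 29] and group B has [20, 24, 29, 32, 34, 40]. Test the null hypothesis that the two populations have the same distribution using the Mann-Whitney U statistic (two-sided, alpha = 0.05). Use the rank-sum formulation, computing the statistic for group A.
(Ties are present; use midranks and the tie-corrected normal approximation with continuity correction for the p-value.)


Step 1: Combine and sort all 12 observations; assign midranks.
sorted (value, group): (5,X), (6,X), (8,X), (20,X), (20,Y), (23,X), (24,Y), (29,X), (29,Y), (32,Y), (34,Y), (40,Y)
ranks: 5->1, 6->2, 8->3, 20->4.5, 20->4.5, 23->6, 24->7, 29->8.5, 29->8.5, 32->10, 34->11, 40->12
Step 2: Rank sum for X: R1 = 1 + 2 + 3 + 4.5 + 6 + 8.5 = 25.
Step 3: U_X = R1 - n1(n1+1)/2 = 25 - 6*7/2 = 25 - 21 = 4.
       U_Y = n1*n2 - U_X = 36 - 4 = 32.
Step 4: Ties are present, so use the tie-corrected normal approximation (with continuity correction) for the p-value.
Step 5: p-value = 0.030058; compare to alpha = 0.05. reject H0.

U_X = 4, p = 0.030058, reject H0 at alpha = 0.05.


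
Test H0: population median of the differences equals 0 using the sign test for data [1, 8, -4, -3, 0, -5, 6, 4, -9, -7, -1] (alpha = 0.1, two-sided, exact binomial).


Step 1: Discard zero differences. Original n = 11; n_eff = number of nonzero differences = 10.
Nonzero differences (with sign): +1, +8, -4, -3, -5, +6, +4, -9, -7, -1
Step 2: Count signs: positive = 4, negative = 6.
Step 3: Under H0: P(positive) = 0.5, so the number of positives S ~ Bin(10, 0.5).
Step 4: Two-sided exact p-value = sum of Bin(10,0.5) probabilities at or below the observed probability = 0.753906.
Step 5: alpha = 0.1. fail to reject H0.

n_eff = 10, pos = 4, neg = 6, p = 0.753906, fail to reject H0.


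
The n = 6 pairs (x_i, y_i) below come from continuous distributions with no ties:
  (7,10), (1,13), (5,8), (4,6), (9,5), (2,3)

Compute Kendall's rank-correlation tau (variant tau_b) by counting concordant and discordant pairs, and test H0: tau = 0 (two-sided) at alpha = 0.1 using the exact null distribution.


Step 1: Enumerate the 15 unordered pairs (i,j) with i<j and classify each by sign(x_j-x_i) * sign(y_j-y_i).
  (1,2):dx=-6,dy=+3->D; (1,3):dx=-2,dy=-2->C; (1,4):dx=-3,dy=-4->C; (1,5):dx=+2,dy=-5->D
  (1,6):dx=-5,dy=-7->C; (2,3):dx=+4,dy=-5->D; (2,4):dx=+3,dy=-7->D; (2,5):dx=+8,dy=-8->D
  (2,6):dx=+1,dy=-10->D; (3,4):dx=-1,dy=-2->C; (3,5):dx=+4,dy=-3->D; (3,6):dx=-3,dy=-5->C
  (4,5):dx=+5,dy=-1->D; (4,6):dx=-2,dy=-3->C; (5,6):dx=-7,dy=-2->C
Step 2: C = 7, D = 8, total pairs = 15.
Step 3: tau = (C - D)/(n(n-1)/2) = (7 - 8)/15 = -0.066667.
Step 4: Exact two-sided p-value (enumerate n! = 720 permutations of y under H0): p = 1.000000.
Step 5: alpha = 0.1. fail to reject H0.

tau_b = -0.0667 (C=7, D=8), p = 1.000000, fail to reject H0.


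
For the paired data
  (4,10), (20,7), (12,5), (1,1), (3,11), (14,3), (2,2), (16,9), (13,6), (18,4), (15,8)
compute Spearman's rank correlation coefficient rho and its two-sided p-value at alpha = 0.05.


Step 1: Rank x and y separately (midranks; no ties here).
rank(x): 4->4, 20->11, 12->5, 1->1, 3->3, 14->7, 2->2, 16->9, 13->6, 18->10, 15->8
rank(y): 10->10, 7->7, 5->5, 1->1, 11->11, 3->3, 2->2, 9->9, 6->6, 4->4, 8->8
Step 2: d_i = R_x(i) - R_y(i); compute d_i^2.
  (4-10)^2=36, (11-7)^2=16, (5-5)^2=0, (1-1)^2=0, (3-11)^2=64, (7-3)^2=16, (2-2)^2=0, (9-9)^2=0, (6-6)^2=0, (10-4)^2=36, (8-8)^2=0
sum(d^2) = 168.
Step 3: rho = 1 - 6*168 / (11*(11^2 - 1)) = 1 - 1008/1320 = 0.236364.
Step 4: Under H0, t = rho * sqrt((n-2)/(1-rho^2)) = 0.7298 ~ t(9).
Step 5: Two-sided p-value from the t-distribution with 9 df = 0.484091.
Step 6: alpha = 0.05. fail to reject H0.

rho = 0.2364, p = 0.484091, fail to reject H0 at alpha = 0.05.


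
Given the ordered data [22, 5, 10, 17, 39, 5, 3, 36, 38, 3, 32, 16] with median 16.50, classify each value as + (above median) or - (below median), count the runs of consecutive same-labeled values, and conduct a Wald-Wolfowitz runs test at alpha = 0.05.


Step 1: Compute median = 16.50; label A = above, B = below.
Labels in order: ABBAABBAABAB  (n_A = 6, n_B = 6)
Step 2: Count runs R = 8.
Step 3: Under H0 (random ordering), E[R] = 2*n_A*n_B/(n_A+n_B) + 1 = 2*6*6/12 + 1 = 7.0000.
        Var[R] = 2*n_A*n_B*(2*n_A*n_B - n_A - n_B) / ((n_A+n_B)^2 * (n_A+n_B-1)) = 4320/1584 = 2.7273.
        SD[R] = 1.6514.
Step 4: Continuity-corrected z = (R - 0.5 - E[R]) / SD[R] = (8 - 0.5 - 7.0000) / 1.6514 = 0.3028.
Step 5: Two-sided p-value via normal approximation = 2*(1 - Phi(|z|)) = 0.762069.
Step 6: alpha = 0.05. fail to reject H0.

R = 8, z = 0.3028, p = 0.762069, fail to reject H0.


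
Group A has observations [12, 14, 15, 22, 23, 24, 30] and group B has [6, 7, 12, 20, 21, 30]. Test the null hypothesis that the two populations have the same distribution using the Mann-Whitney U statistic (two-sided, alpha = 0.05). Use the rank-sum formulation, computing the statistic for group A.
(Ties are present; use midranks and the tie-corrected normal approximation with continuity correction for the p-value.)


Step 1: Combine and sort all 13 observations; assign midranks.
sorted (value, group): (6,Y), (7,Y), (12,X), (12,Y), (14,X), (15,X), (20,Y), (21,Y), (22,X), (23,X), (24,X), (30,X), (30,Y)
ranks: 6->1, 7->2, 12->3.5, 12->3.5, 14->5, 15->6, 20->7, 21->8, 22->9, 23->10, 24->11, 30->12.5, 30->12.5
Step 2: Rank sum for X: R1 = 3.5 + 5 + 6 + 9 + 10 + 11 + 12.5 = 57.
Step 3: U_X = R1 - n1(n1+1)/2 = 57 - 7*8/2 = 57 - 28 = 29.
       U_Y = n1*n2 - U_X = 42 - 29 = 13.
Step 4: Ties are present, so use the tie-corrected normal approximation (with continuity correction) for the p-value.
Step 5: p-value = 0.282651; compare to alpha = 0.05. fail to reject H0.

U_X = 29, p = 0.282651, fail to reject H0 at alpha = 0.05.


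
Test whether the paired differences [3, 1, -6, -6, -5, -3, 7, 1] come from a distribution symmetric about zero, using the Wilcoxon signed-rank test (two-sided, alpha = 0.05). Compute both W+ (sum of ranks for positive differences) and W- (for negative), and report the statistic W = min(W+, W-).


Step 1: Drop any zero differences (none here) and take |d_i|.
|d| = [3, 1, 6, 6, 5, 3, 7, 1]
Step 2: Midrank |d_i| (ties get averaged ranks).
ranks: |3|->3.5, |1|->1.5, |6|->6.5, |6|->6.5, |5|->5, |3|->3.5, |7|->8, |1|->1.5
Step 3: Attach original signs; sum ranks with positive sign and with negative sign.
W+ = 3.5 + 1.5 + 8 + 1.5 = 14.5
W- = 6.5 + 6.5 + 5 + 3.5 = 21.5
(Check: W+ + W- = 36 should equal n(n+1)/2 = 36.)
Step 4: Test statistic W = min(W+, W-) = 14.5.
Step 5: Ties in |d|, so use the tie-corrected normal approximation.
        E[W] = n(n+1)/4 = 8*9/4 = 18.
        Tie groups: |d|=1 (t=2), |d|=3 (t=2), |d|=6 (t=2); sum(t^3 - t) = 18.
        Var[W] = n(n+1)(2n+1)/24 - sum(t^3-t)/48 = 1224/24 - 18/48 = 50.625.
        z = (W - E[W]) / sqrt(Var[W]) = (14.5 - 18) / 7.1151 = -0.4919.
        Two-sided p = 2*Phi(z) = 0.622783.
Step 6: alpha = 0.05. fail to reject H0.

W+ = 14.5, W- = 21.5, W = min = 14.5, p = 0.622783, fail to reject H0.


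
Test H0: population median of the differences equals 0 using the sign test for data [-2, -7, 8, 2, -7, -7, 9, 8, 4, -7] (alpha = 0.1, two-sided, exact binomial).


Step 1: Discard zero differences. Original n = 10; n_eff = number of nonzero differences = 10.
Nonzero differences (with sign): -2, -7, +8, +2, -7, -7, +9, +8, +4, -7
Step 2: Count signs: positive = 5, negative = 5.
Step 3: Under H0: P(positive) = 0.5, so the number of positives S ~ Bin(10, 0.5).
Step 4: Two-sided exact p-value = sum of Bin(10,0.5) probabilities at or below the observed probability = 1.000000.
Step 5: alpha = 0.1. fail to reject H0.

n_eff = 10, pos = 5, neg = 5, p = 1.000000, fail to reject H0.


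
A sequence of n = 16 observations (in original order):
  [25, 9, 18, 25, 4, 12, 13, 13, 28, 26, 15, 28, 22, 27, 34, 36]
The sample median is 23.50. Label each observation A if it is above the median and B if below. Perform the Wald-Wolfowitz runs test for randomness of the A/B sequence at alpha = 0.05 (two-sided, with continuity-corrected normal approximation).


Step 1: Compute median = 23.50; label A = above, B = below.
Labels in order: ABBABBBBAABABAAA  (n_A = 8, n_B = 8)
Step 2: Count runs R = 9.
Step 3: Under H0 (random ordering), E[R] = 2*n_A*n_B/(n_A+n_B) + 1 = 2*8*8/16 + 1 = 9.0000.
        Var[R] = 2*n_A*n_B*(2*n_A*n_B - n_A - n_B) / ((n_A+n_B)^2 * (n_A+n_B-1)) = 14336/3840 = 3.7333.
        SD[R] = 1.9322.
Step 4: R = E[R], so z = 0 with no continuity correction.
Step 5: Two-sided p-value via normal approximation = 2*(1 - Phi(|z|)) = 1.000000.
Step 6: alpha = 0.05. fail to reject H0.

R = 9, z = 0.0000, p = 1.000000, fail to reject H0.


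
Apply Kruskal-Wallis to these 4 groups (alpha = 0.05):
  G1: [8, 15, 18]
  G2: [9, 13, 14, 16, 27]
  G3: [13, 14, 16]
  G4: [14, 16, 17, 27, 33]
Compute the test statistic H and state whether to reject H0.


Step 1: Combine all N = 16 observations and assign midranks.
sorted (value, group, rank): (8,G1,1), (9,G2,2), (13,G2,3.5), (13,G3,3.5), (14,G2,6), (14,G3,6), (14,G4,6), (15,G1,8), (16,G2,10), (16,G3,10), (16,G4,10), (17,G4,12), (18,G1,13), (27,G2,14.5), (27,G4,14.5), (33,G4,16)
Step 2: Sum ranks within each group.
R_1 = 22 (n_1 = 3)
R_2 = 36 (n_2 = 5)
R_3 = 19.5 (n_3 = 3)
R_4 = 58.5 (n_4 = 5)
Step 3: H = 12/(N(N+1)) * sum(R_i^2/n_i) - 3(N+1)
     = 12/(16*17) * (22^2/3 + 36^2/5 + 19.5^2/3 + 58.5^2/5) - 3*17
     = 0.044118 * 1231.73 - 51
     = 3.341176.
Step 4: Ties present; correction factor C = 1 - 60/(16^3 - 16) = 0.985294. Corrected H = 3.341176 / 0.985294 = 3.391045.
Step 5: Under H0, H ~ chi^2(3); p-value = 0.335171.
Step 6: alpha = 0.05. fail to reject H0.

H = 3.3910, df = 3, p = 0.335171, fail to reject H0.


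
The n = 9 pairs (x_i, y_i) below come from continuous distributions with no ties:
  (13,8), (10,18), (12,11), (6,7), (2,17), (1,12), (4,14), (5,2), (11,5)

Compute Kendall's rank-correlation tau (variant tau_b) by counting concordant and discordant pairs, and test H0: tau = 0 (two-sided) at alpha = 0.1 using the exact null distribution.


Step 1: Enumerate the 36 unordered pairs (i,j) with i<j and classify each by sign(x_j-x_i) * sign(y_j-y_i).
  (1,2):dx=-3,dy=+10->D; (1,3):dx=-1,dy=+3->D; (1,4):dx=-7,dy=-1->C; (1,5):dx=-11,dy=+9->D
  (1,6):dx=-12,dy=+4->D; (1,7):dx=-9,dy=+6->D; (1,8):dx=-8,dy=-6->C; (1,9):dx=-2,dy=-3->C
  (2,3):dx=+2,dy=-7->D; (2,4):dx=-4,dy=-11->C; (2,5):dx=-8,dy=-1->C; (2,6):dx=-9,dy=-6->C
  (2,7):dx=-6,dy=-4->C; (2,8):dx=-5,dy=-16->C; (2,9):dx=+1,dy=-13->D; (3,4):dx=-6,dy=-4->C
  (3,5):dx=-10,dy=+6->D; (3,6):dx=-11,dy=+1->D; (3,7):dx=-8,dy=+3->D; (3,8):dx=-7,dy=-9->C
  (3,9):dx=-1,dy=-6->C; (4,5):dx=-4,dy=+10->D; (4,6):dx=-5,dy=+5->D; (4,7):dx=-2,dy=+7->D
  (4,8):dx=-1,dy=-5->C; (4,9):dx=+5,dy=-2->D; (5,6):dx=-1,dy=-5->C; (5,7):dx=+2,dy=-3->D
  (5,8):dx=+3,dy=-15->D; (5,9):dx=+9,dy=-12->D; (6,7):dx=+3,dy=+2->C; (6,8):dx=+4,dy=-10->D
  (6,9):dx=+10,dy=-7->D; (7,8):dx=+1,dy=-12->D; (7,9):dx=+7,dy=-9->D; (8,9):dx=+6,dy=+3->C
Step 2: C = 15, D = 21, total pairs = 36.
Step 3: tau = (C - D)/(n(n-1)/2) = (15 - 21)/36 = -0.166667.
Step 4: Exact two-sided p-value (enumerate n! = 362880 permutations of y under H0): p = 0.612202.
Step 5: alpha = 0.1. fail to reject H0.

tau_b = -0.1667 (C=15, D=21), p = 0.612202, fail to reject H0.


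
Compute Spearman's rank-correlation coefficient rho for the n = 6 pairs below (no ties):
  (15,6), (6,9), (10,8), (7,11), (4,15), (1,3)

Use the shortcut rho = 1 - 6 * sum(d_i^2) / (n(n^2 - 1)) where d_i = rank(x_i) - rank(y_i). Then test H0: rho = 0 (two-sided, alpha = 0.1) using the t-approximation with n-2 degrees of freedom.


Step 1: Rank x and y separately (midranks; no ties here).
rank(x): 15->6, 6->3, 10->5, 7->4, 4->2, 1->1
rank(y): 6->2, 9->4, 8->3, 11->5, 15->6, 3->1
Step 2: d_i = R_x(i) - R_y(i); compute d_i^2.
  (6-2)^2=16, (3-4)^2=1, (5-3)^2=4, (4-5)^2=1, (2-6)^2=16, (1-1)^2=0
sum(d^2) = 38.
Step 3: rho = 1 - 6*38 / (6*(6^2 - 1)) = 1 - 228/210 = -0.085714.
Step 4: Under H0, t = rho * sqrt((n-2)/(1-rho^2)) = -0.1721 ~ t(4).
Step 5: Two-sided p-value from the t-distribution with 4 df = 0.871743.
Step 6: alpha = 0.1. fail to reject H0.

rho = -0.0857, p = 0.871743, fail to reject H0 at alpha = 0.1.


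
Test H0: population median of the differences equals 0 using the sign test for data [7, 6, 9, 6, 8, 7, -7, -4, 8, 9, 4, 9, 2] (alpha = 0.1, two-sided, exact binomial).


Step 1: Discard zero differences. Original n = 13; n_eff = number of nonzero differences = 13.
Nonzero differences (with sign): +7, +6, +9, +6, +8, +7, -7, -4, +8, +9, +4, +9, +2
Step 2: Count signs: positive = 11, negative = 2.
Step 3: Under H0: P(positive) = 0.5, so the number of positives S ~ Bin(13, 0.5).
Step 4: Two-sided exact p-value = sum of Bin(13,0.5) probabilities at or below the observed probability = 0.022461.
Step 5: alpha = 0.1. reject H0.

n_eff = 13, pos = 11, neg = 2, p = 0.022461, reject H0.


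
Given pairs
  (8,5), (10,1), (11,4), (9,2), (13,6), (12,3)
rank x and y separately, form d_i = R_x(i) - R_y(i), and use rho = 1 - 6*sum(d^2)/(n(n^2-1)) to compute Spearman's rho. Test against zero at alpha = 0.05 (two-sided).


Step 1: Rank x and y separately (midranks; no ties here).
rank(x): 8->1, 10->3, 11->4, 9->2, 13->6, 12->5
rank(y): 5->5, 1->1, 4->4, 2->2, 6->6, 3->3
Step 2: d_i = R_x(i) - R_y(i); compute d_i^2.
  (1-5)^2=16, (3-1)^2=4, (4-4)^2=0, (2-2)^2=0, (6-6)^2=0, (5-3)^2=4
sum(d^2) = 24.
Step 3: rho = 1 - 6*24 / (6*(6^2 - 1)) = 1 - 144/210 = 0.314286.
Step 4: Under H0, t = rho * sqrt((n-2)/(1-rho^2)) = 0.6621 ~ t(4).
Step 5: Two-sided p-value from the t-distribution with 4 df = 0.544093.
Step 6: alpha = 0.05. fail to reject H0.

rho = 0.3143, p = 0.544093, fail to reject H0 at alpha = 0.05.


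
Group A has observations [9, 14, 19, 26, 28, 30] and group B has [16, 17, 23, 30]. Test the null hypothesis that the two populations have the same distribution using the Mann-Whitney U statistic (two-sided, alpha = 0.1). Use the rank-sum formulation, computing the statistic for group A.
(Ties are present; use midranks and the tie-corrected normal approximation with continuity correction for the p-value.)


Step 1: Combine and sort all 10 observations; assign midranks.
sorted (value, group): (9,X), (14,X), (16,Y), (17,Y), (19,X), (23,Y), (26,X), (28,X), (30,X), (30,Y)
ranks: 9->1, 14->2, 16->3, 17->4, 19->5, 23->6, 26->7, 28->8, 30->9.5, 30->9.5
Step 2: Rank sum for X: R1 = 1 + 2 + 5 + 7 + 8 + 9.5 = 32.5.
Step 3: U_X = R1 - n1(n1+1)/2 = 32.5 - 6*7/2 = 32.5 - 21 = 11.5.
       U_Y = n1*n2 - U_X = 24 - 11.5 = 12.5.
Step 4: Ties are present, so use the tie-corrected normal approximation (with continuity correction) for the p-value.
Step 5: p-value = 1.000000; compare to alpha = 0.1. fail to reject H0.

U_X = 11.5, p = 1.000000, fail to reject H0 at alpha = 0.1.


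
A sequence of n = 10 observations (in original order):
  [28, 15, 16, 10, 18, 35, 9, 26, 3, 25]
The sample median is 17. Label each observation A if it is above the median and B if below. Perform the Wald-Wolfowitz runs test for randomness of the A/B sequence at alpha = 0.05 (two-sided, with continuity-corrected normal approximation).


Step 1: Compute median = 17; label A = above, B = below.
Labels in order: ABBBAABABA  (n_A = 5, n_B = 5)
Step 2: Count runs R = 7.
Step 3: Under H0 (random ordering), E[R] = 2*n_A*n_B/(n_A+n_B) + 1 = 2*5*5/10 + 1 = 6.0000.
        Var[R] = 2*n_A*n_B*(2*n_A*n_B - n_A - n_B) / ((n_A+n_B)^2 * (n_A+n_B-1)) = 2000/900 = 2.2222.
        SD[R] = 1.4907.
Step 4: Continuity-corrected z = (R - 0.5 - E[R]) / SD[R] = (7 - 0.5 - 6.0000) / 1.4907 = 0.3354.
Step 5: Two-sided p-value via normal approximation = 2*(1 - Phi(|z|)) = 0.737316.
Step 6: alpha = 0.05. fail to reject H0.

R = 7, z = 0.3354, p = 0.737316, fail to reject H0.


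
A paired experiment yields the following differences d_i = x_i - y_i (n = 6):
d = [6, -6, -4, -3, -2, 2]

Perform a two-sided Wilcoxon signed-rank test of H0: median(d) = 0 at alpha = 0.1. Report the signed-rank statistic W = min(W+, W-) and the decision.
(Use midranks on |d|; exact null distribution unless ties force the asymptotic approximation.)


Step 1: Drop any zero differences (none here) and take |d_i|.
|d| = [6, 6, 4, 3, 2, 2]
Step 2: Midrank |d_i| (ties get averaged ranks).
ranks: |6|->5.5, |6|->5.5, |4|->4, |3|->3, |2|->1.5, |2|->1.5
Step 3: Attach original signs; sum ranks with positive sign and with negative sign.
W+ = 5.5 + 1.5 = 7
W- = 5.5 + 4 + 3 + 1.5 = 14
(Check: W+ + W- = 21 should equal n(n+1)/2 = 21.)
Step 4: Test statistic W = min(W+, W-) = 7.
Step 5: Ties in |d|, so use the tie-corrected normal approximation.
        E[W] = n(n+1)/4 = 6*7/4 = 10.5.
        Tie groups: |d|=2 (t=2), |d|=6 (t=2); sum(t^3 - t) = 12.
        Var[W] = n(n+1)(2n+1)/24 - sum(t^3-t)/48 = 546/24 - 12/48 = 22.5.
        z = (W - E[W]) / sqrt(Var[W]) = (7 - 10.5) / 4.7434 = -0.7379.
        Two-sided p = 2*Phi(z) = 0.460597.
Step 6: alpha = 0.1. fail to reject H0.

W+ = 7, W- = 14, W = min = 7, p = 0.460597, fail to reject H0.


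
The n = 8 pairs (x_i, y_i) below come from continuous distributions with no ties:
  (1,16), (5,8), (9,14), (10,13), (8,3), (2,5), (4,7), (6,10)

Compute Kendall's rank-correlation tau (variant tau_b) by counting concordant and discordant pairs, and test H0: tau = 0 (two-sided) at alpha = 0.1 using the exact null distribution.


Step 1: Enumerate the 28 unordered pairs (i,j) with i<j and classify each by sign(x_j-x_i) * sign(y_j-y_i).
  (1,2):dx=+4,dy=-8->D; (1,3):dx=+8,dy=-2->D; (1,4):dx=+9,dy=-3->D; (1,5):dx=+7,dy=-13->D
  (1,6):dx=+1,dy=-11->D; (1,7):dx=+3,dy=-9->D; (1,8):dx=+5,dy=-6->D; (2,3):dx=+4,dy=+6->C
  (2,4):dx=+5,dy=+5->C; (2,5):dx=+3,dy=-5->D; (2,6):dx=-3,dy=-3->C; (2,7):dx=-1,dy=-1->C
  (2,8):dx=+1,dy=+2->C; (3,4):dx=+1,dy=-1->D; (3,5):dx=-1,dy=-11->C; (3,6):dx=-7,dy=-9->C
  (3,7):dx=-5,dy=-7->C; (3,8):dx=-3,dy=-4->C; (4,5):dx=-2,dy=-10->C; (4,6):dx=-8,dy=-8->C
  (4,7):dx=-6,dy=-6->C; (4,8):dx=-4,dy=-3->C; (5,6):dx=-6,dy=+2->D; (5,7):dx=-4,dy=+4->D
  (5,8):dx=-2,dy=+7->D; (6,7):dx=+2,dy=+2->C; (6,8):dx=+4,dy=+5->C; (7,8):dx=+2,dy=+3->C
Step 2: C = 16, D = 12, total pairs = 28.
Step 3: tau = (C - D)/(n(n-1)/2) = (16 - 12)/28 = 0.142857.
Step 4: Exact two-sided p-value (enumerate n! = 40320 permutations of y under H0): p = 0.719544.
Step 5: alpha = 0.1. fail to reject H0.

tau_b = 0.1429 (C=16, D=12), p = 0.719544, fail to reject H0.


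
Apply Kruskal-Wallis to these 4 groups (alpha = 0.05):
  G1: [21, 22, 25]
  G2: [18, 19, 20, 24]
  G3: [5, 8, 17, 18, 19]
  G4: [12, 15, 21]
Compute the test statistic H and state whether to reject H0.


Step 1: Combine all N = 15 observations and assign midranks.
sorted (value, group, rank): (5,G3,1), (8,G3,2), (12,G4,3), (15,G4,4), (17,G3,5), (18,G2,6.5), (18,G3,6.5), (19,G2,8.5), (19,G3,8.5), (20,G2,10), (21,G1,11.5), (21,G4,11.5), (22,G1,13), (24,G2,14), (25,G1,15)
Step 2: Sum ranks within each group.
R_1 = 39.5 (n_1 = 3)
R_2 = 39 (n_2 = 4)
R_3 = 23 (n_3 = 5)
R_4 = 18.5 (n_4 = 3)
Step 3: H = 12/(N(N+1)) * sum(R_i^2/n_i) - 3(N+1)
     = 12/(15*16) * (39.5^2/3 + 39^2/4 + 23^2/5 + 18.5^2/3) - 3*16
     = 0.050000 * 1120.22 - 48
     = 8.010833.
Step 4: Ties present; correction factor C = 1 - 18/(15^3 - 15) = 0.994643. Corrected H = 8.010833 / 0.994643 = 8.053980.
Step 5: Under H0, H ~ chi^2(3); p-value = 0.044909.
Step 6: alpha = 0.05. reject H0.

H = 8.0540, df = 3, p = 0.044909, reject H0.


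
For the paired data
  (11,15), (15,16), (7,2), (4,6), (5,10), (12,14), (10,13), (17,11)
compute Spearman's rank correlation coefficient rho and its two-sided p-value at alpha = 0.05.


Step 1: Rank x and y separately (midranks; no ties here).
rank(x): 11->5, 15->7, 7->3, 4->1, 5->2, 12->6, 10->4, 17->8
rank(y): 15->7, 16->8, 2->1, 6->2, 10->3, 14->6, 13->5, 11->4
Step 2: d_i = R_x(i) - R_y(i); compute d_i^2.
  (5-7)^2=4, (7-8)^2=1, (3-1)^2=4, (1-2)^2=1, (2-3)^2=1, (6-6)^2=0, (4-5)^2=1, (8-4)^2=16
sum(d^2) = 28.
Step 3: rho = 1 - 6*28 / (8*(8^2 - 1)) = 1 - 168/504 = 0.666667.
Step 4: Under H0, t = rho * sqrt((n-2)/(1-rho^2)) = 2.1909 ~ t(6).
Step 5: Two-sided p-value from the t-distribution with 6 df = 0.070988.
Step 6: alpha = 0.05. fail to reject H0.

rho = 0.6667, p = 0.070988, fail to reject H0 at alpha = 0.05.


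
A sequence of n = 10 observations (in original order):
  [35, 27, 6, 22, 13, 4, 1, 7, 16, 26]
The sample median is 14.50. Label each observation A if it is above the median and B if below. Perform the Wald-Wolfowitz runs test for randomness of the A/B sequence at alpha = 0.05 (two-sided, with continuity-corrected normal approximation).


Step 1: Compute median = 14.50; label A = above, B = below.
Labels in order: AABABBBBAA  (n_A = 5, n_B = 5)
Step 2: Count runs R = 5.
Step 3: Under H0 (random ordering), E[R] = 2*n_A*n_B/(n_A+n_B) + 1 = 2*5*5/10 + 1 = 6.0000.
        Var[R] = 2*n_A*n_B*(2*n_A*n_B - n_A - n_B) / ((n_A+n_B)^2 * (n_A+n_B-1)) = 2000/900 = 2.2222.
        SD[R] = 1.4907.
Step 4: Continuity-corrected z = (R + 0.5 - E[R]) / SD[R] = (5 + 0.5 - 6.0000) / 1.4907 = -0.3354.
Step 5: Two-sided p-value via normal approximation = 2*(1 - Phi(|z|)) = 0.737316.
Step 6: alpha = 0.05. fail to reject H0.

R = 5, z = -0.3354, p = 0.737316, fail to reject H0.


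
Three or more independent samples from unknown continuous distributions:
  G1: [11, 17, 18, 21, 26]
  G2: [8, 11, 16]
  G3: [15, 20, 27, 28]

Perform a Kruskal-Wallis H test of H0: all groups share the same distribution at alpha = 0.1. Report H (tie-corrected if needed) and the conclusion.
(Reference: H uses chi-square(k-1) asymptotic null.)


Step 1: Combine all N = 12 observations and assign midranks.
sorted (value, group, rank): (8,G2,1), (11,G1,2.5), (11,G2,2.5), (15,G3,4), (16,G2,5), (17,G1,6), (18,G1,7), (20,G3,8), (21,G1,9), (26,G1,10), (27,G3,11), (28,G3,12)
Step 2: Sum ranks within each group.
R_1 = 34.5 (n_1 = 5)
R_2 = 8.5 (n_2 = 3)
R_3 = 35 (n_3 = 4)
Step 3: H = 12/(N(N+1)) * sum(R_i^2/n_i) - 3(N+1)
     = 12/(12*13) * (34.5^2/5 + 8.5^2/3 + 35^2/4) - 3*13
     = 0.076923 * 568.383 - 39
     = 4.721795.
Step 4: Ties present; correction factor C = 1 - 6/(12^3 - 12) = 0.996503. Corrected H = 4.721795 / 0.996503 = 4.738363.
Step 5: Under H0, H ~ chi^2(2); p-value = 0.093557.
Step 6: alpha = 0.1. reject H0.

H = 4.7384, df = 2, p = 0.093557, reject H0.


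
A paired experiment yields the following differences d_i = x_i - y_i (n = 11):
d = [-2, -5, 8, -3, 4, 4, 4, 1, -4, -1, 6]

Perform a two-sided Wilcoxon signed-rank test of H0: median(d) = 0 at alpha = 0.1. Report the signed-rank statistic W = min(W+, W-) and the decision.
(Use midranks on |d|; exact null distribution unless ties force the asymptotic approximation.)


Step 1: Drop any zero differences (none here) and take |d_i|.
|d| = [2, 5, 8, 3, 4, 4, 4, 1, 4, 1, 6]
Step 2: Midrank |d_i| (ties get averaged ranks).
ranks: |2|->3, |5|->9, |8|->11, |3|->4, |4|->6.5, |4|->6.5, |4|->6.5, |1|->1.5, |4|->6.5, |1|->1.5, |6|->10
Step 3: Attach original signs; sum ranks with positive sign and with negative sign.
W+ = 11 + 6.5 + 6.5 + 6.5 + 1.5 + 10 = 42
W- = 3 + 9 + 4 + 6.5 + 1.5 = 24
(Check: W+ + W- = 66 should equal n(n+1)/2 = 66.)
Step 4: Test statistic W = min(W+, W-) = 24.
Step 5: Ties in |d|, so use the tie-corrected normal approximation.
        E[W] = n(n+1)/4 = 11*12/4 = 33.
        Tie groups: |d|=1 (t=2), |d|=4 (t=4); sum(t^3 - t) = 66.
        Var[W] = n(n+1)(2n+1)/24 - sum(t^3-t)/48 = 3036/24 - 66/48 = 125.125.
        z = (W - E[W]) / sqrt(Var[W]) = (24 - 33) / 11.1859 = -0.8046.
        Two-sided p = 2*Phi(z) = 0.421061.
Step 6: alpha = 0.1. fail to reject H0.

W+ = 42, W- = 24, W = min = 24, p = 0.421061, fail to reject H0.


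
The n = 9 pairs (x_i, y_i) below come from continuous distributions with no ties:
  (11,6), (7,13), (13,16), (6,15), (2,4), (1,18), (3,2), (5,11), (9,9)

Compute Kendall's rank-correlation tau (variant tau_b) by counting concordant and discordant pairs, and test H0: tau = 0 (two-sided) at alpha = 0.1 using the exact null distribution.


Step 1: Enumerate the 36 unordered pairs (i,j) with i<j and classify each by sign(x_j-x_i) * sign(y_j-y_i).
  (1,2):dx=-4,dy=+7->D; (1,3):dx=+2,dy=+10->C; (1,4):dx=-5,dy=+9->D; (1,5):dx=-9,dy=-2->C
  (1,6):dx=-10,dy=+12->D; (1,7):dx=-8,dy=-4->C; (1,8):dx=-6,dy=+5->D; (1,9):dx=-2,dy=+3->D
  (2,3):dx=+6,dy=+3->C; (2,4):dx=-1,dy=+2->D; (2,5):dx=-5,dy=-9->C; (2,6):dx=-6,dy=+5->D
  (2,7):dx=-4,dy=-11->C; (2,8):dx=-2,dy=-2->C; (2,9):dx=+2,dy=-4->D; (3,4):dx=-7,dy=-1->C
  (3,5):dx=-11,dy=-12->C; (3,6):dx=-12,dy=+2->D; (3,7):dx=-10,dy=-14->C; (3,8):dx=-8,dy=-5->C
  (3,9):dx=-4,dy=-7->C; (4,5):dx=-4,dy=-11->C; (4,6):dx=-5,dy=+3->D; (4,7):dx=-3,dy=-13->C
  (4,8):dx=-1,dy=-4->C; (4,9):dx=+3,dy=-6->D; (5,6):dx=-1,dy=+14->D; (5,7):dx=+1,dy=-2->D
  (5,8):dx=+3,dy=+7->C; (5,9):dx=+7,dy=+5->C; (6,7):dx=+2,dy=-16->D; (6,8):dx=+4,dy=-7->D
  (6,9):dx=+8,dy=-9->D; (7,8):dx=+2,dy=+9->C; (7,9):dx=+6,dy=+7->C; (8,9):dx=+4,dy=-2->D
Step 2: C = 19, D = 17, total pairs = 36.
Step 3: tau = (C - D)/(n(n-1)/2) = (19 - 17)/36 = 0.055556.
Step 4: Exact two-sided p-value (enumerate n! = 362880 permutations of y under H0): p = 0.919455.
Step 5: alpha = 0.1. fail to reject H0.

tau_b = 0.0556 (C=19, D=17), p = 0.919455, fail to reject H0.


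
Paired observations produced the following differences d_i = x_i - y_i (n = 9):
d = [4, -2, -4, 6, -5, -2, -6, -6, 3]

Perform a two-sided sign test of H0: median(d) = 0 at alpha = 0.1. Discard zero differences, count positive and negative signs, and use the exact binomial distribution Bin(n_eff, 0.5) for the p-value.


Step 1: Discard zero differences. Original n = 9; n_eff = number of nonzero differences = 9.
Nonzero differences (with sign): +4, -2, -4, +6, -5, -2, -6, -6, +3
Step 2: Count signs: positive = 3, negative = 6.
Step 3: Under H0: P(positive) = 0.5, so the number of positives S ~ Bin(9, 0.5).
Step 4: Two-sided exact p-value = sum of Bin(9,0.5) probabilities at or below the observed probability = 0.507812.
Step 5: alpha = 0.1. fail to reject H0.

n_eff = 9, pos = 3, neg = 6, p = 0.507812, fail to reject H0.


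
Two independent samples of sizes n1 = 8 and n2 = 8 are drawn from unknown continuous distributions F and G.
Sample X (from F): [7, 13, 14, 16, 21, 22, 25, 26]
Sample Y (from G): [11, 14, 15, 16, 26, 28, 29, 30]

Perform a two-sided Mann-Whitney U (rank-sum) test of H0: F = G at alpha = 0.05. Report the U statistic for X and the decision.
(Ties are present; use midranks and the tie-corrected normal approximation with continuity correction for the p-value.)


Step 1: Combine and sort all 16 observations; assign midranks.
sorted (value, group): (7,X), (11,Y), (13,X), (14,X), (14,Y), (15,Y), (16,X), (16,Y), (21,X), (22,X), (25,X), (26,X), (26,Y), (28,Y), (29,Y), (30,Y)
ranks: 7->1, 11->2, 13->3, 14->4.5, 14->4.5, 15->6, 16->7.5, 16->7.5, 21->9, 22->10, 25->11, 26->12.5, 26->12.5, 28->14, 29->15, 30->16
Step 2: Rank sum for X: R1 = 1 + 3 + 4.5 + 7.5 + 9 + 10 + 11 + 12.5 = 58.5.
Step 3: U_X = R1 - n1(n1+1)/2 = 58.5 - 8*9/2 = 58.5 - 36 = 22.5.
       U_Y = n1*n2 - U_X = 64 - 22.5 = 41.5.
Step 4: Ties are present, so use the tie-corrected normal approximation (with continuity correction) for the p-value.
Step 5: p-value = 0.343496; compare to alpha = 0.05. fail to reject H0.

U_X = 22.5, p = 0.343496, fail to reject H0 at alpha = 0.05.


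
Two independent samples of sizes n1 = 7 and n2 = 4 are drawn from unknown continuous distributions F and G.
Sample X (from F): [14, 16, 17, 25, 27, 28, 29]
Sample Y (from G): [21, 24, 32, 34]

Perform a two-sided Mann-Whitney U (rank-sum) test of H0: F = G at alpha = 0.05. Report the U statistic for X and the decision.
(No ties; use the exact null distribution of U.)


Step 1: Combine and sort all 11 observations; assign midranks.
sorted (value, group): (14,X), (16,X), (17,X), (21,Y), (24,Y), (25,X), (27,X), (28,X), (29,X), (32,Y), (34,Y)
ranks: 14->1, 16->2, 17->3, 21->4, 24->5, 25->6, 27->7, 28->8, 29->9, 32->10, 34->11
Step 2: Rank sum for X: R1 = 1 + 2 + 3 + 6 + 7 + 8 + 9 = 36.
Step 3: U_X = R1 - n1(n1+1)/2 = 36 - 7*8/2 = 36 - 28 = 8.
       U_Y = n1*n2 - U_X = 28 - 8 = 20.
Step 4: No ties, so the exact null distribution of U (based on enumerating the C(11,7) = 330 equally likely rank assignments) gives the two-sided p-value.
Step 5: p-value = 0.315152; compare to alpha = 0.05. fail to reject H0.

U_X = 8, p = 0.315152, fail to reject H0 at alpha = 0.05.


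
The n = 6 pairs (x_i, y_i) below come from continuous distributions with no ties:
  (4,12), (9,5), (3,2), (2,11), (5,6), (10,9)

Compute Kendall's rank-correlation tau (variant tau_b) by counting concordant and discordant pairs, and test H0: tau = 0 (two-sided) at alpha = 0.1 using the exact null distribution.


Step 1: Enumerate the 15 unordered pairs (i,j) with i<j and classify each by sign(x_j-x_i) * sign(y_j-y_i).
  (1,2):dx=+5,dy=-7->D; (1,3):dx=-1,dy=-10->C; (1,4):dx=-2,dy=-1->C; (1,5):dx=+1,dy=-6->D
  (1,6):dx=+6,dy=-3->D; (2,3):dx=-6,dy=-3->C; (2,4):dx=-7,dy=+6->D; (2,5):dx=-4,dy=+1->D
  (2,6):dx=+1,dy=+4->C; (3,4):dx=-1,dy=+9->D; (3,5):dx=+2,dy=+4->C; (3,6):dx=+7,dy=+7->C
  (4,5):dx=+3,dy=-5->D; (4,6):dx=+8,dy=-2->D; (5,6):dx=+5,dy=+3->C
Step 2: C = 7, D = 8, total pairs = 15.
Step 3: tau = (C - D)/(n(n-1)/2) = (7 - 8)/15 = -0.066667.
Step 4: Exact two-sided p-value (enumerate n! = 720 permutations of y under H0): p = 1.000000.
Step 5: alpha = 0.1. fail to reject H0.

tau_b = -0.0667 (C=7, D=8), p = 1.000000, fail to reject H0.


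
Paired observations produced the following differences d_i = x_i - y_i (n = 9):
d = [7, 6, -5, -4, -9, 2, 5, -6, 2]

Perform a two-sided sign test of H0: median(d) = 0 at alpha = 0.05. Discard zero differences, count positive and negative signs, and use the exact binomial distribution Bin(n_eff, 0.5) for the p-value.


Step 1: Discard zero differences. Original n = 9; n_eff = number of nonzero differences = 9.
Nonzero differences (with sign): +7, +6, -5, -4, -9, +2, +5, -6, +2
Step 2: Count signs: positive = 5, negative = 4.
Step 3: Under H0: P(positive) = 0.5, so the number of positives S ~ Bin(9, 0.5).
Step 4: Two-sided exact p-value = sum of Bin(9,0.5) probabilities at or below the observed probability = 1.000000.
Step 5: alpha = 0.05. fail to reject H0.

n_eff = 9, pos = 5, neg = 4, p = 1.000000, fail to reject H0.


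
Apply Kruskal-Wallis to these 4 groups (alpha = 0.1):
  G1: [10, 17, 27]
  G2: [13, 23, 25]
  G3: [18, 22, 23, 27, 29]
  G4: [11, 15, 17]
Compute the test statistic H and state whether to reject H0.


Step 1: Combine all N = 14 observations and assign midranks.
sorted (value, group, rank): (10,G1,1), (11,G4,2), (13,G2,3), (15,G4,4), (17,G1,5.5), (17,G4,5.5), (18,G3,7), (22,G3,8), (23,G2,9.5), (23,G3,9.5), (25,G2,11), (27,G1,12.5), (27,G3,12.5), (29,G3,14)
Step 2: Sum ranks within each group.
R_1 = 19 (n_1 = 3)
R_2 = 23.5 (n_2 = 3)
R_3 = 51 (n_3 = 5)
R_4 = 11.5 (n_4 = 3)
Step 3: H = 12/(N(N+1)) * sum(R_i^2/n_i) - 3(N+1)
     = 12/(14*15) * (19^2/3 + 23.5^2/3 + 51^2/5 + 11.5^2/3) - 3*15
     = 0.057143 * 868.7 - 45
     = 4.640000.
Step 4: Ties present; correction factor C = 1 - 18/(14^3 - 14) = 0.993407. Corrected H = 4.640000 / 0.993407 = 4.670796.
Step 5: Under H0, H ~ chi^2(3); p-value = 0.197552.
Step 6: alpha = 0.1. fail to reject H0.

H = 4.6708, df = 3, p = 0.197552, fail to reject H0.


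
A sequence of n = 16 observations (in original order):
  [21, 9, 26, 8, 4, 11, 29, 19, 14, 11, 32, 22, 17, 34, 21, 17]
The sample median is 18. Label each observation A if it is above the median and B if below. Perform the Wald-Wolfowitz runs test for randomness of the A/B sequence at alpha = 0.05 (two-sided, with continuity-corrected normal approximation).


Step 1: Compute median = 18; label A = above, B = below.
Labels in order: ABABBBAABBAABAAB  (n_A = 8, n_B = 8)
Step 2: Count runs R = 10.
Step 3: Under H0 (random ordering), E[R] = 2*n_A*n_B/(n_A+n_B) + 1 = 2*8*8/16 + 1 = 9.0000.
        Var[R] = 2*n_A*n_B*(2*n_A*n_B - n_A - n_B) / ((n_A+n_B)^2 * (n_A+n_B-1)) = 14336/3840 = 3.7333.
        SD[R] = 1.9322.
Step 4: Continuity-corrected z = (R - 0.5 - E[R]) / SD[R] = (10 - 0.5 - 9.0000) / 1.9322 = 0.2588.
Step 5: Two-sided p-value via normal approximation = 2*(1 - Phi(|z|)) = 0.795809.
Step 6: alpha = 0.05. fail to reject H0.

R = 10, z = 0.2588, p = 0.795809, fail to reject H0.


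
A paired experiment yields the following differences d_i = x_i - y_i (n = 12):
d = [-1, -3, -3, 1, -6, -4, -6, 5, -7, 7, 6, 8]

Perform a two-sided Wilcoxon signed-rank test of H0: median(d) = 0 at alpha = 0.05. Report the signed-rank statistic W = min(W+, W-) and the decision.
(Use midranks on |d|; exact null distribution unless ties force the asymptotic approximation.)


Step 1: Drop any zero differences (none here) and take |d_i|.
|d| = [1, 3, 3, 1, 6, 4, 6, 5, 7, 7, 6, 8]
Step 2: Midrank |d_i| (ties get averaged ranks).
ranks: |1|->1.5, |3|->3.5, |3|->3.5, |1|->1.5, |6|->8, |4|->5, |6|->8, |5|->6, |7|->10.5, |7|->10.5, |6|->8, |8|->12
Step 3: Attach original signs; sum ranks with positive sign and with negative sign.
W+ = 1.5 + 6 + 10.5 + 8 + 12 = 38
W- = 1.5 + 3.5 + 3.5 + 8 + 5 + 8 + 10.5 = 40
(Check: W+ + W- = 78 should equal n(n+1)/2 = 78.)
Step 4: Test statistic W = min(W+, W-) = 38.
Step 5: Ties in |d|, so use the tie-corrected normal approximation.
        E[W] = n(n+1)/4 = 12*13/4 = 39.
        Tie groups: |d|=1 (t=2), |d|=3 (t=2), |d|=6 (t=3), |d|=7 (t=2); sum(t^3 - t) = 42.
        Var[W] = n(n+1)(2n+1)/24 - sum(t^3-t)/48 = 3900/24 - 42/48 = 161.625.
        z = (W - E[W]) / sqrt(Var[W]) = (38 - 39) / 12.7132 = -0.0787.
        Two-sided p = 2*Phi(z) = 0.937304.
Step 6: alpha = 0.05. fail to reject H0.

W+ = 38, W- = 40, W = min = 38, p = 0.937304, fail to reject H0.


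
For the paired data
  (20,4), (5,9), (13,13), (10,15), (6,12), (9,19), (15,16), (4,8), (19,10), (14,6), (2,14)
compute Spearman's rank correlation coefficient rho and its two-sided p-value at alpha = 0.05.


Step 1: Rank x and y separately (midranks; no ties here).
rank(x): 20->11, 5->3, 13->7, 10->6, 6->4, 9->5, 15->9, 4->2, 19->10, 14->8, 2->1
rank(y): 4->1, 9->4, 13->7, 15->9, 12->6, 19->11, 16->10, 8->3, 10->5, 6->2, 14->8
Step 2: d_i = R_x(i) - R_y(i); compute d_i^2.
  (11-1)^2=100, (3-4)^2=1, (7-7)^2=0, (6-9)^2=9, (4-6)^2=4, (5-11)^2=36, (9-10)^2=1, (2-3)^2=1, (10-5)^2=25, (8-2)^2=36, (1-8)^2=49
sum(d^2) = 262.
Step 3: rho = 1 - 6*262 / (11*(11^2 - 1)) = 1 - 1572/1320 = -0.190909.
Step 4: Under H0, t = rho * sqrt((n-2)/(1-rho^2)) = -0.5835 ~ t(9).
Step 5: Two-sided p-value from the t-distribution with 9 df = 0.573913.
Step 6: alpha = 0.05. fail to reject H0.

rho = -0.1909, p = 0.573913, fail to reject H0 at alpha = 0.05.


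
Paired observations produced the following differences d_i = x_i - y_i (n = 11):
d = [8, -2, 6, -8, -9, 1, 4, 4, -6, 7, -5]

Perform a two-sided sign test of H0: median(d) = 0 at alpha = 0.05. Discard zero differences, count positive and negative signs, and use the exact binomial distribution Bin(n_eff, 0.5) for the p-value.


Step 1: Discard zero differences. Original n = 11; n_eff = number of nonzero differences = 11.
Nonzero differences (with sign): +8, -2, +6, -8, -9, +1, +4, +4, -6, +7, -5
Step 2: Count signs: positive = 6, negative = 5.
Step 3: Under H0: P(positive) = 0.5, so the number of positives S ~ Bin(11, 0.5).
Step 4: Two-sided exact p-value = sum of Bin(11,0.5) probabilities at or below the observed probability = 1.000000.
Step 5: alpha = 0.05. fail to reject H0.

n_eff = 11, pos = 6, neg = 5, p = 1.000000, fail to reject H0.


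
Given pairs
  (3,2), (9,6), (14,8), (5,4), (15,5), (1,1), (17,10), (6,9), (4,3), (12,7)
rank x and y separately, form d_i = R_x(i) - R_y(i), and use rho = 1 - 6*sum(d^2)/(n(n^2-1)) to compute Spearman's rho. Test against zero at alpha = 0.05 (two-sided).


Step 1: Rank x and y separately (midranks; no ties here).
rank(x): 3->2, 9->6, 14->8, 5->4, 15->9, 1->1, 17->10, 6->5, 4->3, 12->7
rank(y): 2->2, 6->6, 8->8, 4->4, 5->5, 1->1, 10->10, 9->9, 3->3, 7->7
Step 2: d_i = R_x(i) - R_y(i); compute d_i^2.
  (2-2)^2=0, (6-6)^2=0, (8-8)^2=0, (4-4)^2=0, (9-5)^2=16, (1-1)^2=0, (10-10)^2=0, (5-9)^2=16, (3-3)^2=0, (7-7)^2=0
sum(d^2) = 32.
Step 3: rho = 1 - 6*32 / (10*(10^2 - 1)) = 1 - 192/990 = 0.806061.
Step 4: Under H0, t = rho * sqrt((n-2)/(1-rho^2)) = 3.8522 ~ t(8).
Step 5: Two-sided p-value from the t-distribution with 8 df = 0.004862.
Step 6: alpha = 0.05. reject H0.

rho = 0.8061, p = 0.004862, reject H0 at alpha = 0.05.


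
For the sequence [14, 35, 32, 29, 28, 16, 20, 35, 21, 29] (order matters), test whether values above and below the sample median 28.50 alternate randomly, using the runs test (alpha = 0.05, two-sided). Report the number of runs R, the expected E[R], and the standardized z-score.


Step 1: Compute median = 28.50; label A = above, B = below.
Labels in order: BAAABBBABA  (n_A = 5, n_B = 5)
Step 2: Count runs R = 6.
Step 3: Under H0 (random ordering), E[R] = 2*n_A*n_B/(n_A+n_B) + 1 = 2*5*5/10 + 1 = 6.0000.
        Var[R] = 2*n_A*n_B*(2*n_A*n_B - n_A - n_B) / ((n_A+n_B)^2 * (n_A+n_B-1)) = 2000/900 = 2.2222.
        SD[R] = 1.4907.
Step 4: R = E[R], so z = 0 with no continuity correction.
Step 5: Two-sided p-value via normal approximation = 2*(1 - Phi(|z|)) = 1.000000.
Step 6: alpha = 0.05. fail to reject H0.

R = 6, z = 0.0000, p = 1.000000, fail to reject H0.
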